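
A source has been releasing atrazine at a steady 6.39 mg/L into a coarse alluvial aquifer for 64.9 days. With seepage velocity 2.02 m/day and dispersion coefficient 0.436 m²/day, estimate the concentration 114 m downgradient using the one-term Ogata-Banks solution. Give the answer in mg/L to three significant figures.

6.32 mg/L

For a continuous step input, C/C₀ ≈ ½·erfc((x−vt)/(2√(Dt))).
vt = 2.02 × 64.9 = 131.098 m and 2√(Dt) = 2√(0.436 × 64.9) = 10.64 m.
Argument (x−vt)/(2√(Dt)) = (114 − 131.098)/10.64 = -1.607; ½·erfc(-1.607) = 0.9885.
C = 6.39 × 0.9885 = 6.32 mg/L.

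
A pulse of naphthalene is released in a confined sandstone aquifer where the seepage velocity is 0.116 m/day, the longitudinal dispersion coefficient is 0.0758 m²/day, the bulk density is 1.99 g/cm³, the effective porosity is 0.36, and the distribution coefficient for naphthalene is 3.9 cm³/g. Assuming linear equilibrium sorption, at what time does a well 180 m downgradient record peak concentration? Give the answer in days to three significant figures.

34900 days

Retardation factor R = 1 + ρ_b·K_d/n = 1 + 1.99 × 3.9/0.36 = 22.56.
Sorption retards both mechanisms: v_R = v/R = 0.005142 m/day, D_R = D/R = 0.003360 m²/day.
Peak time from v_R²t² + 2D_R t − x² = 0: t = (√(D_R² + v_R²x²) − D_R)/v_R².
√(D_R² + v_R²x²) = √(0.003360² + 0.005142² × 180²) = 0.9256; v_R² = 2.644e-05.
t = (0.9256 − 0.003360)/2.644e-05 = 34900 days.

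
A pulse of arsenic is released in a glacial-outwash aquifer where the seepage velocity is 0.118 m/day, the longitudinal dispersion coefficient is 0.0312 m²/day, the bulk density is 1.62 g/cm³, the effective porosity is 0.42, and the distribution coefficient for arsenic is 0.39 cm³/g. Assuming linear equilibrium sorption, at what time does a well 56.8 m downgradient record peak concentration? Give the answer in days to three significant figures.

Retardation factor R = 1 + ρ_b·K_d/n = 1 + 1.62 × 0.39/0.42 = 2.504.
Sorption retards both mechanisms: v_R = v/R = 0.04712 m/day, D_R = D/R = 0.01246 m²/day.
Peak time from v_R²t² + 2D_R t − x² = 0: t = (√(D_R² + v_R²x²) − D_R)/v_R².
√(D_R² + v_R²x²) = √(0.01246² + 0.04712² × 56.8²) = 2.676; v_R² = 0.002220.
t = (2.676 − 0.01246)/0.002220 = 1200 days.

1200 days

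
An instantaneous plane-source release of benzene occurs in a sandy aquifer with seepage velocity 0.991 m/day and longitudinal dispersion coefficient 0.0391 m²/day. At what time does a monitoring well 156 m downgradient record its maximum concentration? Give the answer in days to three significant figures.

157 days

For the 1D instantaneous-source solution, setting ∂C/∂t = 0 at fixed x gives v²t² + 2Dt − x² = 0, so t = (√(D² + v²x²) − D)/v².
√(D² + v²x²) = √(0.0391² + 0.991² × 156²) = 154.6; v² = 0.982081.
t = (154.6 − 0.0391)/0.982081 = 157 days (vs. the pure-advection estimate x/v = 157 d).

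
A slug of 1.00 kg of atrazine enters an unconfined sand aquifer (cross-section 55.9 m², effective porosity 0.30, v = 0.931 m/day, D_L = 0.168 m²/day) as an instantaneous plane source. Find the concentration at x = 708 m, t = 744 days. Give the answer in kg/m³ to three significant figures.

For an instantaneous plane source, C(x,t) = M/(n_e·A·√(4πDt)) · exp(−(x−vt)²/(4Dt)), with n_e·A the pore (flow) area.
Plume center vt = 0.931 × 744 = 692.664 m, so the well at 708 m is 15.336 m downgradient of the peak.
√(4πDt) = 39.63 m, giving peak height M/(n_e·A·√(4πDt)) = 1.00/(0.30 × 55.9 × 39.63) = 0.001505 kg/m³.
(x−vt)²/(4Dt) = (15.336)²/(4 × 0.168 × 744) = 0.4704; exp(−0.4704) = 0.6248.
C = 0.001505 × 0.6248 = 0.000940 kg/m³.

0.000940 kg/m³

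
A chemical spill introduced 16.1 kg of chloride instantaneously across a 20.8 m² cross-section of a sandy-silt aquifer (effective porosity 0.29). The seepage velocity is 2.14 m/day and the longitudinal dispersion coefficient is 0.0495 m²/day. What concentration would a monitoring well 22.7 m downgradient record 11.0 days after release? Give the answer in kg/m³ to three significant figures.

0.738 kg/m³

For an instantaneous plane source, C(x,t) = M/(n_e·A·√(4πDt)) · exp(−(x−vt)²/(4Dt)), with n_e·A the pore (flow) area.
Plume center vt = 2.14 × 11.0 = 23.54 m, so the well at 22.7 m is 0.84 m upgradient of the peak.
√(4πDt) = 2.616 m, giving peak height M/(n_e·A·√(4πDt)) = 16.1/(0.29 × 20.8 × 2.616) = 1.020 kg/m³.
(x−vt)²/(4Dt) = (-0.84)²/(4 × 0.0495 × 11.0) = 0.3240; exp(−0.3240) = 0.7233.
C = 1.020 × 0.7233 = 0.738 kg/m³.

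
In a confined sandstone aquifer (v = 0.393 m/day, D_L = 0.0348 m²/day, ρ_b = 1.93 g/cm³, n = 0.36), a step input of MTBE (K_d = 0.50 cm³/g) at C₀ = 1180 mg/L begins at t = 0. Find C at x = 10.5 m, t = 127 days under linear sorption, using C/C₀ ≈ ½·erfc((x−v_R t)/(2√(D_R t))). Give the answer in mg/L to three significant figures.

1150 mg/L

Retardation factor R = 1 + ρ_b·K_d/n = 1 + 1.93 × 0.50/0.36 = 3.681.
Sorption retards both mechanisms: v_R = v/R = 0.1068 m/day, D_R = D/R = 0.009454 m²/day.
v_R·t = 0.1068 × 127 = 13.5636 m; 2√(D_R t) = 2.191 m; argument = (10.5 − 13.5636)/2.191 = -1.398.
C = C₀ × ½·erfc(-1.398) = 1180 × 0.9760 = 1150 mg/L.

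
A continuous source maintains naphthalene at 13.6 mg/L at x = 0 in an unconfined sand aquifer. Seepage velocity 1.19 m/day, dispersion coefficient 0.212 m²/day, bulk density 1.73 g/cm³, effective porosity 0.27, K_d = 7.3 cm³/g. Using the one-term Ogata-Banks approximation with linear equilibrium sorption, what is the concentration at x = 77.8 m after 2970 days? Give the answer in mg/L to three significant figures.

Retardation factor R = 1 + ρ_b·K_d/n = 1 + 1.73 × 7.3/0.27 = 47.77.
Sorption retards both mechanisms: v_R = v/R = 0.02491 m/day, D_R = D/R = 0.004438 m²/day.
v_R·t = 0.02491 × 2970 = 73.9827 m; 2√(D_R t) = 7.261 m; argument = (77.8 − 73.9827)/7.261 = 0.5257.
C = C₀ × ½·erfc(0.5257) = 13.6 × 0.2286 = 3.11 mg/L.

3.11 mg/L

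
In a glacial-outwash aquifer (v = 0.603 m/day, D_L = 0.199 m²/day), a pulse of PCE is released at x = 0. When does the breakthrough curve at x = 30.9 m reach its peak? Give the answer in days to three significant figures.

For the 1D instantaneous-source solution, setting ∂C/∂t = 0 at fixed x gives v²t² + 2Dt − x² = 0, so t = (√(D² + v²x²) − D)/v².
√(D² + v²x²) = √(0.199² + 0.603² × 30.9²) = 18.63; v² = 0.363609.
t = (18.63 − 0.199)/0.363609 = 50.7 days (vs. the pure-advection estimate x/v = 51.2 d).

50.7 days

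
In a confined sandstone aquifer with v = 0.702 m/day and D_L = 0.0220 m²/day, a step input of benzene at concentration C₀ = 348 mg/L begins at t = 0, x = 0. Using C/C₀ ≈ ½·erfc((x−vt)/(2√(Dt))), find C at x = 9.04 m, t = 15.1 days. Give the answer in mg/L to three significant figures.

338 mg/L

For a continuous step input, C/C₀ ≈ ½·erfc((x−vt)/(2√(Dt))).
vt = 0.702 × 15.1 = 10.6002 m and 2√(Dt) = 2√(0.0220 × 15.1) = 1.153 m.
Argument (x−vt)/(2√(Dt)) = (9.04 − 10.6002)/1.153 = -1.353; ½·erfc(-1.353) = 0.9722.
C = 348 × 0.9722 = 338 mg/L.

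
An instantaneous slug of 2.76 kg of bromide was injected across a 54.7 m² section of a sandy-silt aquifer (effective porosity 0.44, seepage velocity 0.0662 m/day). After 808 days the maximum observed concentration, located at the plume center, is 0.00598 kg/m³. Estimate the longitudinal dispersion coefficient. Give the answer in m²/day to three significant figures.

At the plume center C_max = M/(n_e·A·√(4πDt)), so D = M²/(4πt·(n_e·A·C_max)²).
n_e·A·C_max = 0.44 × 54.7 × 0.00598 = 0.1439 kg/m.
D = 2.76²/(4π × 808 × 0.1439²) = 0.0362 m²/day.

0.0362 m²/day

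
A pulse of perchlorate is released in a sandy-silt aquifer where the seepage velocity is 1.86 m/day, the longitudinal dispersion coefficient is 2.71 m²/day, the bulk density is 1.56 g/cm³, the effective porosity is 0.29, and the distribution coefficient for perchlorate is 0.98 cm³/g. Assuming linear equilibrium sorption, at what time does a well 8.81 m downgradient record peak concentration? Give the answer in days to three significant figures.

25.2 days

Retardation factor R = 1 + ρ_b·K_d/n = 1 + 1.56 × 0.98/0.29 = 6.272.
Sorption retards both mechanisms: v_R = v/R = 0.2966 m/day, D_R = D/R = 0.4321 m²/day.
Peak time from v_R²t² + 2D_R t − x² = 0: t = (√(D_R² + v_R²x²) − D_R)/v_R².
√(D_R² + v_R²x²) = √(0.4321² + 0.2966² × 8.81²) = 2.649; v_R² = 0.08797.
t = (2.649 − 0.4321)/0.08797 = 25.2 days.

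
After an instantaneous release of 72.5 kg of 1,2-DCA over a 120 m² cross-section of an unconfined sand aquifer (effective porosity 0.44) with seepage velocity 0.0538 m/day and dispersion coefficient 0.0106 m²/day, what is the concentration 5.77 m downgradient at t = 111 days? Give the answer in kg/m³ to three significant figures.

0.354 kg/m³

For an instantaneous plane source, C(x,t) = M/(n_e·A·√(4πDt)) · exp(−(x−vt)²/(4Dt)), with n_e·A the pore (flow) area.
Plume center vt = 0.0538 × 111 = 5.9718 m, so the well at 5.77 m is 0.2018 m upgradient of the peak.
√(4πDt) = 3.845 m, giving peak height M/(n_e·A·√(4πDt)) = 72.5/(0.44 × 120 × 3.845) = 0.3571 kg/m³.
(x−vt)²/(4Dt) = (-0.2018)²/(4 × 0.0106 × 111) = 0.008653; exp(−0.008653) = 0.9914.
C = 0.3571 × 0.9914 = 0.354 kg/m³.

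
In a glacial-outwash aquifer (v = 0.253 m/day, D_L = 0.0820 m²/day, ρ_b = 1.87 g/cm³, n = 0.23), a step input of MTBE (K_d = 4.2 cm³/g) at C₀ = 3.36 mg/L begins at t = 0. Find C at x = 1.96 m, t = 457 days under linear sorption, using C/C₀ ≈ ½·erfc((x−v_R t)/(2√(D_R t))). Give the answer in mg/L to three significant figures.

2.75 mg/L

Retardation factor R = 1 + ρ_b·K_d/n = 1 + 1.87 × 4.2/0.23 = 35.15.
Sorption retards both mechanisms: v_R = v/R = 0.007198 m/day, D_R = D/R = 0.002333 m²/day.
v_R·t = 0.007198 × 457 = 3.289486 m; 2√(D_R t) = 2.065 m; argument = (1.96 − 3.289486)/2.065 = -0.6438.
C = C₀ × ½·erfc(-0.6438) = 3.36 × 0.8187 = 2.75 mg/L.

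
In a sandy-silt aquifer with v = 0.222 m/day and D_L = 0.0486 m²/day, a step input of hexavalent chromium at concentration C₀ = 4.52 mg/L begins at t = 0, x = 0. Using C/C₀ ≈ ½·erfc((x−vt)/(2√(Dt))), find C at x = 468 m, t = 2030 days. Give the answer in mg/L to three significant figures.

0.491 mg/L

For a continuous step input, C/C₀ ≈ ½·erfc((x−vt)/(2√(Dt))).
vt = 0.222 × 2030 = 450.66 m and 2√(Dt) = 2√(0.0486 × 2030) = 19.87 m.
Argument (x−vt)/(2√(Dt)) = (468 − 450.66)/19.87 = 0.8727; ½·erfc(0.8727) = 0.1086.
C = 4.52 × 0.1086 = 0.491 mg/L.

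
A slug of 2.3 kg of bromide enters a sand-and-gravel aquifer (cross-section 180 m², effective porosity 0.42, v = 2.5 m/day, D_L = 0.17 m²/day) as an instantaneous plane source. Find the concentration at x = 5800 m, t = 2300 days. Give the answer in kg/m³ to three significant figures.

8.78e-05 kg/m³

For an instantaneous plane source, C(x,t) = M/(n_e·A·√(4πDt)) · exp(−(x−vt)²/(4Dt)), with n_e·A the pore (flow) area.
Plume center vt = 2.5 × 2300 = 5750 m, so the well at 5800 m is 50 m downgradient of the peak.
√(4πDt) = 70.10 m, giving peak height M/(n_e·A·√(4πDt)) = 2.3/(0.42 × 180 × 70.10) = 0.0004340 kg/m³.
(x−vt)²/(4Dt) = (50)²/(4 × 0.17 × 2300) = 1.598; exp(−1.598) = 0.2023.
C = 0.0004340 × 0.2023 = 8.78e-05 kg/m³.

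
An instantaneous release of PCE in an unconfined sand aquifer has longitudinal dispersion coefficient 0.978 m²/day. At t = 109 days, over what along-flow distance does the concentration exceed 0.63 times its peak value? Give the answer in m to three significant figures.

28.1 m

The plume is Gaussian with σ = √(2Dt) = √(2 × 0.978 × 109) = 14.60 m.
C/C_peak = exp(−Δx²/(2σ²)) = 0.63 ⇒ Δx = σ·√(−2 ln 0.63) = 14.60 × 0.9613 = 14.03 m.
Width = 2Δx = 28.1 m.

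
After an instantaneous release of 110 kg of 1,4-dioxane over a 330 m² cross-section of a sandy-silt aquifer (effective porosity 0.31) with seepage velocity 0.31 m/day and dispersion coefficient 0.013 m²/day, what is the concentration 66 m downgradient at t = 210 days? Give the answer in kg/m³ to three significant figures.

0.170 kg/m³

For an instantaneous plane source, C(x,t) = M/(n_e·A·√(4πDt)) · exp(−(x−vt)²/(4Dt)), with n_e·A the pore (flow) area.
Plume center vt = 0.31 × 210 = 65.1 m, so the well at 66 m is 0.9 m downgradient of the peak.
√(4πDt) = 5.857 m, giving peak height M/(n_e·A·√(4πDt)) = 110/(0.31 × 330 × 5.857) = 0.1836 kg/m³.
(x−vt)²/(4Dt) = (0.9)²/(4 × 0.013 × 210) = 0.07418; exp(−0.07418) = 0.9285.
C = 0.1836 × 0.9285 = 0.170 kg/m³.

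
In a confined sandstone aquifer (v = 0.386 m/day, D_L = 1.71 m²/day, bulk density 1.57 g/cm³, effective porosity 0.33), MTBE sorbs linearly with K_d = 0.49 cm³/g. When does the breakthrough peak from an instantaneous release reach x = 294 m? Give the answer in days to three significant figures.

2500 days

Retardation factor R = 1 + ρ_b·K_d/n = 1 + 1.57 × 0.49/0.33 = 3.331.
Sorption retards both mechanisms: v_R = v/R = 0.1159 m/day, D_R = D/R = 0.5134 m²/day.
Peak time from v_R²t² + 2D_R t − x² = 0: t = (√(D_R² + v_R²x²) − D_R)/v_R².
√(D_R² + v_R²x²) = √(0.5134² + 0.1159² × 294²) = 34.08; v_R² = 0.01343.
t = (34.08 − 0.5134)/0.01343 = 2500 days.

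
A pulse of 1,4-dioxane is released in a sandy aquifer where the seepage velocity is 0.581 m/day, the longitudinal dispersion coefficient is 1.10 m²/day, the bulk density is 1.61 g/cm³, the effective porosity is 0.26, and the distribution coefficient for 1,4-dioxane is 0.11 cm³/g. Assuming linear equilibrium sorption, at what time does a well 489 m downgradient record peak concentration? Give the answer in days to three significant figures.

1410 days

Retardation factor R = 1 + ρ_b·K_d/n = 1 + 1.61 × 0.11/0.26 = 1.681.
Sorption retards both mechanisms: v_R = v/R = 0.3456 m/day, D_R = D/R = 0.6544 m²/day.
Peak time from v_R²t² + 2D_R t − x² = 0: t = (√(D_R² + v_R²x²) − D_R)/v_R².
√(D_R² + v_R²x²) = √(0.6544² + 0.3456² × 489²) = 169.0; v_R² = 0.1194.
t = (169.0 − 0.6544)/0.1194 = 1410 days.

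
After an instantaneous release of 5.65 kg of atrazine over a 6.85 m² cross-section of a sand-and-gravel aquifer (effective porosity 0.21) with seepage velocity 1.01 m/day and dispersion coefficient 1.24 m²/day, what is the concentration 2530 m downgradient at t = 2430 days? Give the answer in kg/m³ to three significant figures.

For an instantaneous plane source, C(x,t) = M/(n_e·A·√(4πDt)) · exp(−(x−vt)²/(4Dt)), with n_e·A the pore (flow) area.
Plume center vt = 1.01 × 2430 = 2454.3 m, so the well at 2530 m is 75.7 m downgradient of the peak.
√(4πDt) = 194.6 m, giving peak height M/(n_e·A·√(4πDt)) = 5.65/(0.21 × 6.85 × 194.6) = 0.02018 kg/m³.
(x−vt)²/(4Dt) = (75.7)²/(4 × 1.24 × 2430) = 0.4754; exp(−0.4754) = 0.6216.
C = 0.02018 × 0.6216 = 0.0125 kg/m³.

0.0125 kg/m³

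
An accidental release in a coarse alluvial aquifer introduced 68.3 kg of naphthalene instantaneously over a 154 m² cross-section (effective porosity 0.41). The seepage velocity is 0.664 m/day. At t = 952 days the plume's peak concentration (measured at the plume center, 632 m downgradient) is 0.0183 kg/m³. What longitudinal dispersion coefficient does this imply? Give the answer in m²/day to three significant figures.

At the plume center C_max = M/(n_e·A·√(4πDt)), so D = M²/(4πt·(n_e·A·C_max)²).
n_e·A·C_max = 0.41 × 154 × 0.0183 = 1.155 kg/m.
D = 68.3²/(4π × 952 × 1.155²) = 0.292 m²/day.

0.292 m²/day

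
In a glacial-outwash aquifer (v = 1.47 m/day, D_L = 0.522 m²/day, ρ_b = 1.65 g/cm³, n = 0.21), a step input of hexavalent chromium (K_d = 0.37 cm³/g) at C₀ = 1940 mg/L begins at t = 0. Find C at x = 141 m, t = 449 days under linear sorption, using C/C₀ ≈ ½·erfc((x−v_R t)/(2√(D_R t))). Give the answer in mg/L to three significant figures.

1930 mg/L

Retardation factor R = 1 + ρ_b·K_d/n = 1 + 1.65 × 0.37/0.21 = 3.907.
Sorption retards both mechanisms: v_R = v/R = 0.3762 m/day, D_R = D/R = 0.1336 m²/day.
v_R·t = 0.3762 × 449 = 168.9138 m; 2√(D_R t) = 15.49 m; argument = (141 − 168.9138)/15.49 = -1.802.
C = C₀ × ½·erfc(-1.802) = 1940 × 0.9946 = 1930 mg/L.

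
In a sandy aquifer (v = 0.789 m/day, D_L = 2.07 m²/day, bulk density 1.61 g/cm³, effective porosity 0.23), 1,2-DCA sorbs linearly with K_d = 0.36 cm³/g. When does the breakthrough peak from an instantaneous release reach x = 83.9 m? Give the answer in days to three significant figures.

Retardation factor R = 1 + ρ_b·K_d/n = 1 + 1.61 × 0.36/0.23 = 3.520.
Sorption retards both mechanisms: v_R = v/R = 0.2241 m/day, D_R = D/R = 0.5881 m²/day.
Peak time from v_R²t² + 2D_R t − x² = 0: t = (√(D_R² + v_R²x²) − D_R)/v_R².
√(D_R² + v_R²x²) = √(0.5881² + 0.2241² × 83.9²) = 18.81; v_R² = 0.05022.
t = (18.81 − 0.5881)/0.05022 = 363 days.

363 days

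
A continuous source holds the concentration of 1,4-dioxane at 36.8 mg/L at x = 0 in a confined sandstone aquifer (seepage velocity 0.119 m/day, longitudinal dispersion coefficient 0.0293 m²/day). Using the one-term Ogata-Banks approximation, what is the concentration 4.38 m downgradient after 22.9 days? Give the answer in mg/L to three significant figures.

For a continuous step input, C/C₀ ≈ ½·erfc((x−vt)/(2√(Dt))).
vt = 0.119 × 22.9 = 2.7251 m and 2√(Dt) = 2√(0.0293 × 22.9) = 1.638 m.
Argument (x−vt)/(2√(Dt)) = (4.38 − 2.7251)/1.638 = 1.010; ½·erfc(1.010) = 0.07659.
C = 36.8 × 0.07659 = 2.82 mg/L.

2.82 mg/L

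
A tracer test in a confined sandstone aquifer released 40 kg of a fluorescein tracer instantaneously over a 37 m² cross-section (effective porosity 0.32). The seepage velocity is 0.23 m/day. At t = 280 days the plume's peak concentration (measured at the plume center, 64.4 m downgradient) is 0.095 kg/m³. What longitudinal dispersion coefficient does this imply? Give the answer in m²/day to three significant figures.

At the plume center C_max = M/(n_e·A·√(4πDt)), so D = M²/(4πt·(n_e·A·C_max)²).
n_e·A·C_max = 0.32 × 37 × 0.095 = 1.125 kg/m.
D = 40²/(4π × 280 × 1.125²) = 0.359 m²/day.

0.359 m²/day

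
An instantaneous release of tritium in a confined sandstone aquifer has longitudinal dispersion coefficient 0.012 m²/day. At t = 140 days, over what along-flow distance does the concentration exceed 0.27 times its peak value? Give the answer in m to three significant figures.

5.93 m

The plume is Gaussian with σ = √(2Dt) = √(2 × 0.012 × 140) = 1.833 m.
C/C_peak = exp(−Δx²/(2σ²)) = 0.27 ⇒ Δx = σ·√(−2 ln 0.27) = 1.833 × 1.618 = 2.966 m.
Width = 2Δx = 5.93 m.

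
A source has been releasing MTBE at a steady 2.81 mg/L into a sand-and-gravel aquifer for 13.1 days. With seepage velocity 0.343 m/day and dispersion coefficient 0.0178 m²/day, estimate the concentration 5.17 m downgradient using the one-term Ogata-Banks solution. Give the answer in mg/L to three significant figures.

0.452 mg/L

For a continuous step input, C/C₀ ≈ ½·erfc((x−vt)/(2√(Dt))).
vt = 0.343 × 13.1 = 4.4933 m and 2√(Dt) = 2√(0.0178 × 13.1) = 0.9658 m.
Argument (x−vt)/(2√(Dt)) = (5.17 − 4.4933)/0.9658 = 0.7007; ½·erfc(0.7007) = 0.1609.
C = 2.81 × 0.1609 = 0.452 mg/L.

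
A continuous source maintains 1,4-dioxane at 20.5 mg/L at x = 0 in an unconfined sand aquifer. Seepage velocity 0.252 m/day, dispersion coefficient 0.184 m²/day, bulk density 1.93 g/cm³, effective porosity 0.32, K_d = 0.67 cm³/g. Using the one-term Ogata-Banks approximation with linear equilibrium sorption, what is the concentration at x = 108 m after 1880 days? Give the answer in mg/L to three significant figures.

Retardation factor R = 1 + ρ_b·K_d/n = 1 + 1.93 × 0.67/0.32 = 5.041.
Sorption retards both mechanisms: v_R = v/R = 0.04999 m/day, D_R = D/R = 0.03650 m²/day.
v_R·t = 0.04999 × 1880 = 93.9812 m; 2√(D_R t) = 16.57 m; argument = (108 − 93.9812)/16.57 = 0.8460.
C = C₀ × ½·erfc(0.8460) = 20.5 × 0.1158 = 2.37 mg/L.

2.37 mg/L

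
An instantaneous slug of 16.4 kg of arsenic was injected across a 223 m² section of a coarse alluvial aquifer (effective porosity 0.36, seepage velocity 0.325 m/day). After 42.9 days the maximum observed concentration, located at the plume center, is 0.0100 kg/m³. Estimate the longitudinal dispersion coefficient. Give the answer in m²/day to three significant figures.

0.774 m²/day

At the plume center C_max = M/(n_e·A·√(4πDt)), so D = M²/(4πt·(n_e·A·C_max)²).
n_e·A·C_max = 0.36 × 223 × 0.0100 = 0.8028 kg/m.
D = 16.4²/(4π × 42.9 × 0.8028²) = 0.774 m²/day.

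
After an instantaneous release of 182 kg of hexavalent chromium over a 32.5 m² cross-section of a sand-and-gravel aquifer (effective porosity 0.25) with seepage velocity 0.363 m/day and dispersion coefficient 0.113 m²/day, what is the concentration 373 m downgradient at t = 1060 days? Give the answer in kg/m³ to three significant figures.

0.432 kg/m³

For an instantaneous plane source, C(x,t) = M/(n_e·A·√(4πDt)) · exp(−(x−vt)²/(4Dt)), with n_e·A the pore (flow) area.
Plume center vt = 0.363 × 1060 = 384.78 m, so the well at 373 m is 11.78 m upgradient of the peak.
√(4πDt) = 38.80 m, giving peak height M/(n_e·A·√(4πDt)) = 182/(0.25 × 32.5 × 38.80) = 0.5773 kg/m³.
(x−vt)²/(4Dt) = (-11.78)²/(4 × 0.113 × 1060) = 0.2896; exp(−0.2896) = 0.7486.
C = 0.5773 × 0.7486 = 0.432 kg/m³.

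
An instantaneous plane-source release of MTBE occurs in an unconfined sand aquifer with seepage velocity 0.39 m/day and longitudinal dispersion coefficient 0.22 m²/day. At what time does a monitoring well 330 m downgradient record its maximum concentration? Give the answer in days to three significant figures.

For the 1D instantaneous-source solution, setting ∂C/∂t = 0 at fixed x gives v²t² + 2Dt − x² = 0, so t = (√(D² + v²x²) − D)/v².
√(D² + v²x²) = √(0.22² + 0.39² × 330²) = 128.7; v² = 0.1521.
t = (128.7 − 0.22)/0.1521 = 845 days (vs. the pure-advection estimate x/v = 846 d).

845 days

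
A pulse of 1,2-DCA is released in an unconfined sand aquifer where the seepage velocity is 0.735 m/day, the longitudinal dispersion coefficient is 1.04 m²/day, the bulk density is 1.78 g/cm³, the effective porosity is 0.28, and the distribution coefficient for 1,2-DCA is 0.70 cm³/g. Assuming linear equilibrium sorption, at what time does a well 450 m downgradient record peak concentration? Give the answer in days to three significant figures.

3330 days

Retardation factor R = 1 + ρ_b·K_d/n = 1 + 1.78 × 0.70/0.28 = 5.450.
Sorption retards both mechanisms: v_R = v/R = 0.1349 m/day, D_R = D/R = 0.1908 m²/day.
Peak time from v_R²t² + 2D_R t − x² = 0: t = (√(D_R² + v_R²x²) − D_R)/v_R².
√(D_R² + v_R²x²) = √(0.1908² + 0.1349² × 450²) = 60.71; v_R² = 0.01820.
t = (60.71 − 0.1908)/0.01820 = 3330 days.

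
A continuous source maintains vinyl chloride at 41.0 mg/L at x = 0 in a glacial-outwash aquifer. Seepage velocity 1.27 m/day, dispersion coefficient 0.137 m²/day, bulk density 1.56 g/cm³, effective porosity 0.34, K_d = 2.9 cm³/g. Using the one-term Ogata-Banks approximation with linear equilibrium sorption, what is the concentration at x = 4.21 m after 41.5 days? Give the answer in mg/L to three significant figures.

Retardation factor R = 1 + ρ_b·K_d/n = 1 + 1.56 × 2.9/0.34 = 14.31.
Sorption retards both mechanisms: v_R = v/R = 0.08875 m/day, D_R = D/R = 0.009574 m²/day.
v_R·t = 0.08875 × 41.5 = 3.683125 m; 2√(D_R t) = 1.261 m; argument = (4.21 − 3.683125)/1.261 = 0.4178.
C = C₀ × ½·erfc(0.4178) = 41.0 × 0.2773 = 11.4 mg/L.

11.4 mg/L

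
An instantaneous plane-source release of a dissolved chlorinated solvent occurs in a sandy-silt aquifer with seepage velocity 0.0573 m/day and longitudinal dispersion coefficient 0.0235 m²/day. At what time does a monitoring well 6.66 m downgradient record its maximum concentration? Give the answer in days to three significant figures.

For the 1D instantaneous-source solution, setting ∂C/∂t = 0 at fixed x gives v²t² + 2Dt − x² = 0, so t = (√(D² + v²x²) − D)/v².
√(D² + v²x²) = √(0.0235² + 0.0573² × 6.66²) = 0.3823; v² = 0.00328329.
t = (0.3823 − 0.0235)/0.00328329 = 109 days (vs. the pure-advection estimate x/v = 116 d).

109 days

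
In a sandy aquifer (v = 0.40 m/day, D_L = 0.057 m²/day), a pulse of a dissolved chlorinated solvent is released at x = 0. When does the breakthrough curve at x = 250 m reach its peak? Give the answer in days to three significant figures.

625 days

For the 1D instantaneous-source solution, setting ∂C/∂t = 0 at fixed x gives v²t² + 2Dt − x² = 0, so t = (√(D² + v²x²) − D)/v².
√(D² + v²x²) = √(0.057² + 0.40² × 250²) = 100.0; v² = 0.16.
t = (100.0 − 0.057)/0.16 = 625 days (vs. the pure-advection estimate x/v = 625 d).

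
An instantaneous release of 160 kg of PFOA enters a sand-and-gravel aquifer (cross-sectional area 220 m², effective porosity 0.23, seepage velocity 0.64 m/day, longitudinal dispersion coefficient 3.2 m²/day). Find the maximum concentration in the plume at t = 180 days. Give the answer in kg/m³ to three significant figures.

The peak of an instantaneous 1D plume sits at x = vt; there the Gaussian factor is 1 and C_max = M/(n_e·A·√(4πDt)), where n_e·A is the pore area the mass is dissolved in.
√(4πDt) = √(4π × 3.2 × 180) = 85.08 m, so C_max = 160/(0.23 × 220 × 85.08) = 0.0372 kg/m³.

0.0372 kg/m³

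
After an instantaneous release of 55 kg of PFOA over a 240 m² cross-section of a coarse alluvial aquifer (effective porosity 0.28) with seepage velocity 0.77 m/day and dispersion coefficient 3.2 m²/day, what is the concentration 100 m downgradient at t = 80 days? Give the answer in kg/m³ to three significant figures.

For an instantaneous plane source, C(x,t) = M/(n_e·A·√(4πDt)) · exp(−(x−vt)²/(4Dt)), with n_e·A the pore (flow) area.
Plume center vt = 0.77 × 80 = 61.6 m, so the well at 100 m is 38.4 m downgradient of the peak.
√(4πDt) = 56.72 m, giving peak height M/(n_e·A·√(4πDt)) = 55/(0.28 × 240 × 56.72) = 0.01443 kg/m³.
(x−vt)²/(4Dt) = (38.4)²/(4 × 3.2 × 80) = 1.440; exp(−1.440) = 0.2369.
C = 0.01443 × 0.2369 = 0.00342 kg/m³.

0.00342 kg/m³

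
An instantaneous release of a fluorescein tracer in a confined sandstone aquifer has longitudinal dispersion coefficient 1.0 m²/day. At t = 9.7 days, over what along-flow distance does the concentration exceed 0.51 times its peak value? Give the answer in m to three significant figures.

The plume is Gaussian with σ = √(2Dt) = √(2 × 1.0 × 9.7) = 4.405 m.
C/C_peak = exp(−Δx²/(2σ²)) = 0.51 ⇒ Δx = σ·√(−2 ln 0.51) = 4.405 × 1.160 = 5.110 m.
Width = 2Δx = 10.2 m.

10.2 m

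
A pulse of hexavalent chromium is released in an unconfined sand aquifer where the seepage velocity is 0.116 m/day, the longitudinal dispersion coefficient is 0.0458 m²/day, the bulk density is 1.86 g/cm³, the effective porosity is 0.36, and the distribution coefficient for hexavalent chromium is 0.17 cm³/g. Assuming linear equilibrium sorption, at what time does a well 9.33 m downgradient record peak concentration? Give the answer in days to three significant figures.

145 days

Retardation factor R = 1 + ρ_b·K_d/n = 1 + 1.86 × 0.17/0.36 = 1.878.
Sorption retards both mechanisms: v_R = v/R = 0.06177 m/day, D_R = D/R = 0.02439 m²/day.
Peak time from v_R²t² + 2D_R t − x² = 0: t = (√(D_R² + v_R²x²) − D_R)/v_R².
√(D_R² + v_R²x²) = √(0.02439² + 0.06177² × 9.33²) = 0.5768; v_R² = 0.003816.
t = (0.5768 − 0.02439)/0.003816 = 145 days.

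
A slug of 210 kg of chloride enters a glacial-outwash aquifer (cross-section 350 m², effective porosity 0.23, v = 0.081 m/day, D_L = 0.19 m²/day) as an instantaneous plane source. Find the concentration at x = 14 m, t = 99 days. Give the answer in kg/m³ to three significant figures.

0.105 kg/m³

For an instantaneous plane source, C(x,t) = M/(n_e·A·√(4πDt)) · exp(−(x−vt)²/(4Dt)), with n_e·A the pore (flow) area.
Plume center vt = 0.081 × 99 = 8.019 m, so the well at 14 m is 5.981 m downgradient of the peak.
√(4πDt) = 15.37 m, giving peak height M/(n_e·A·√(4πDt)) = 210/(0.23 × 350 × 15.37) = 0.1697 kg/m³.
(x−vt)²/(4Dt) = (5.981)²/(4 × 0.19 × 99) = 0.4754; exp(−0.4754) = 0.6216.
C = 0.1697 × 0.6216 = 0.105 kg/m³.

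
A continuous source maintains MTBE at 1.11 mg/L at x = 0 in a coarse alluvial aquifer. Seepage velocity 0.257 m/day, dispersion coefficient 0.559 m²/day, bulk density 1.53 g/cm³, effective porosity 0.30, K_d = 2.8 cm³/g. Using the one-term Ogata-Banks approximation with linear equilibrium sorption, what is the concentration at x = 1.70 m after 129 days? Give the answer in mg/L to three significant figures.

Retardation factor R = 1 + ρ_b·K_d/n = 1 + 1.53 × 2.8/0.30 = 15.28.
Sorption retards both mechanisms: v_R = v/R = 0.01682 m/day, D_R = D/R = 0.03658 m²/day.
v_R·t = 0.01682 × 129 = 2.16978 m; 2√(D_R t) = 4.345 m; argument = (1.70 − 2.16978)/4.345 = -0.1081.
C = C₀ × ½·erfc(-0.1081) = 1.11 × 0.5608 = 0.622 mg/L.

0.622 mg/L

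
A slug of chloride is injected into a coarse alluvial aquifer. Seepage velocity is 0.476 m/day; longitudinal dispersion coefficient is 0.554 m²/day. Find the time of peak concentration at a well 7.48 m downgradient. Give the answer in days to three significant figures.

13.5 days

For the 1D instantaneous-source solution, setting ∂C/∂t = 0 at fixed x gives v²t² + 2Dt − x² = 0, so t = (√(D² + v²x²) − D)/v².
√(D² + v²x²) = √(0.554² + 0.476² × 7.48²) = 3.603; v² = 0.226576.
t = (3.603 − 0.554)/0.226576 = 13.5 days (vs. the pure-advection estimate x/v = 15.7 d).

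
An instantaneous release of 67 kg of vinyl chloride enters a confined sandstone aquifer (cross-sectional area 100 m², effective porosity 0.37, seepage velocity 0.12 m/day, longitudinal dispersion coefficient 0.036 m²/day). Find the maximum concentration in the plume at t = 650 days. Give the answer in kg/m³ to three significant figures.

0.106 kg/m³

The peak of an instantaneous 1D plume sits at x = vt; there the Gaussian factor is 1 and C_max = M/(n_e·A·√(4πDt)), where n_e·A is the pore area the mass is dissolved in.
√(4πDt) = √(4π × 0.036 × 650) = 17.15 m, so C_max = 67/(0.37 × 100 × 17.15) = 0.106 kg/m³.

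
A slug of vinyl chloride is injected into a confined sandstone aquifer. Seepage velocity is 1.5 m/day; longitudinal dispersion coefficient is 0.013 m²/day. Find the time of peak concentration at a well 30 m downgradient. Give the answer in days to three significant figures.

20.0 days

For the 1D instantaneous-source solution, setting ∂C/∂t = 0 at fixed x gives v²t² + 2Dt − x² = 0, so t = (√(D² + v²x²) − D)/v².
√(D² + v²x²) = √(0.013² + 1.5² × 30²) = 45.00; v² = 2.25.
t = (45.00 − 0.013)/2.25 = 20.0 days (vs. the pure-advection estimate x/v = 20.0 d).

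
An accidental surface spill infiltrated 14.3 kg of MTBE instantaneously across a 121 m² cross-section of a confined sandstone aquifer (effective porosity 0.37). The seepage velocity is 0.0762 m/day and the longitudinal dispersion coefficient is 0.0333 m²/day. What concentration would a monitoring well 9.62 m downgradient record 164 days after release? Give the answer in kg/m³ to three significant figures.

0.0264 kg/m³

For an instantaneous plane source, C(x,t) = M/(n_e·A·√(4πDt)) · exp(−(x−vt)²/(4Dt)), with n_e·A the pore (flow) area.
Plume center vt = 0.0762 × 164 = 12.4968 m, so the well at 9.62 m is 2.8768 m upgradient of the peak.
√(4πDt) = 8.284 m, giving peak height M/(n_e·A·√(4πDt)) = 14.3/(0.37 × 121 × 8.284) = 0.03856 kg/m³.
(x−vt)²/(4Dt) = (-2.8768)²/(4 × 0.0333 × 164) = 0.3789; exp(−0.3789) = 0.6846.
C = 0.03856 × 0.6846 = 0.0264 kg/m³.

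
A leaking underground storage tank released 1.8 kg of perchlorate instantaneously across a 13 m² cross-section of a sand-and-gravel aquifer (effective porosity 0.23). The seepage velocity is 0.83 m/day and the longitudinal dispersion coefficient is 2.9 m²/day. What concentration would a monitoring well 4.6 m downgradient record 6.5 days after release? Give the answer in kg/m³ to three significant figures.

For an instantaneous plane source, C(x,t) = M/(n_e·A·√(4πDt)) · exp(−(x−vt)²/(4Dt)), with n_e·A the pore (flow) area.
Plume center vt = 0.83 × 6.5 = 5.395 m, so the well at 4.6 m is 0.795 m upgradient of the peak.
√(4πDt) = 15.39 m, giving peak height M/(n_e·A·√(4πDt)) = 1.8/(0.23 × 13 × 15.39) = 0.03912 kg/m³.
(x−vt)²/(4Dt) = (-0.795)²/(4 × 2.9 × 6.5) = 0.008382; exp(−0.008382) = 0.9917.
C = 0.03912 × 0.9917 = 0.0388 kg/m³.

0.0388 kg/m³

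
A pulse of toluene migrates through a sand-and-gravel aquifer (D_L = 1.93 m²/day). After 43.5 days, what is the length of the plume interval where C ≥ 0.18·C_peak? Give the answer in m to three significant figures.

48.0 m

The plume is Gaussian with σ = √(2Dt) = √(2 × 1.93 × 43.5) = 12.96 m.
C/C_peak = exp(−Δx²/(2σ²)) = 0.18 ⇒ Δx = σ·√(−2 ln 0.18) = 12.96 × 1.852 = 24.00 m.
Width = 2Δx = 48.0 m.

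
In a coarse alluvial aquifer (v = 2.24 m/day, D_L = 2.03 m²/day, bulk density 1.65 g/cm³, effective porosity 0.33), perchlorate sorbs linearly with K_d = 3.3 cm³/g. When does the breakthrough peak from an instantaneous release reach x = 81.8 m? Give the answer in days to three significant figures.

Retardation factor R = 1 + ρ_b·K_d/n = 1 + 1.65 × 3.3/0.33 = 17.50.
Sorption retards both mechanisms: v_R = v/R = 0.1280 m/day, D_R = D/R = 0.1160 m²/day.
Peak time from v_R²t² + 2D_R t − x² = 0: t = (√(D_R² + v_R²x²) − D_R)/v_R².
√(D_R² + v_R²x²) = √(0.1160² + 0.1280² × 81.8²) = 10.47; v_R² = 0.01638.
t = (10.47 − 0.1160)/0.01638 = 632 days.

632 days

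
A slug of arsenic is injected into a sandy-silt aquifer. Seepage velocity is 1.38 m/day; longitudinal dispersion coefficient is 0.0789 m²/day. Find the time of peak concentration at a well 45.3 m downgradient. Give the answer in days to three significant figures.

For the 1D instantaneous-source solution, setting ∂C/∂t = 0 at fixed x gives v²t² + 2Dt − x² = 0, so t = (√(D² + v²x²) − D)/v².
√(D² + v²x²) = √(0.0789² + 1.38² × 45.3²) = 62.51; v² = 1.9044.
t = (62.51 − 0.0789)/1.9044 = 32.8 days (vs. the pure-advection estimate x/v = 32.8 d).

32.8 days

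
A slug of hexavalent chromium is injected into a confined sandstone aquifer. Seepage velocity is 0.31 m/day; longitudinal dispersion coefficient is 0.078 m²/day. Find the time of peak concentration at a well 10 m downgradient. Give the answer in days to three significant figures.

For the 1D instantaneous-source solution, setting ∂C/∂t = 0 at fixed x gives v²t² + 2Dt − x² = 0, so t = (√(D² + v²x²) − D)/v².
√(D² + v²x²) = √(0.078² + 0.31² × 10²) = 3.101; v² = 0.0961.
t = (3.101 − 0.078)/0.0961 = 31.5 days (vs. the pure-advection estimate x/v = 32.3 d).

31.5 days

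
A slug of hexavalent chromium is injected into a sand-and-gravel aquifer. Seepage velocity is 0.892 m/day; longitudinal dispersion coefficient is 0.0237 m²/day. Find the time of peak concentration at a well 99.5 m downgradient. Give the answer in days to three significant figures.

112 days

For the 1D instantaneous-source solution, setting ∂C/∂t = 0 at fixed x gives v²t² + 2Dt − x² = 0, so t = (√(D² + v²x²) − D)/v².
√(D² + v²x²) = √(0.0237² + 0.892² × 99.5²) = 88.75; v² = 0.795664.
t = (88.75 − 0.0237)/0.795664 = 112 days (vs. the pure-advection estimate x/v = 112 d).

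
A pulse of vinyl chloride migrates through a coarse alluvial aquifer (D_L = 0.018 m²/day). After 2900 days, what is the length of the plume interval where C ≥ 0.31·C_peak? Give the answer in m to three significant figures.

31.3 m

The plume is Gaussian with σ = √(2Dt) = √(2 × 0.018 × 2900) = 10.22 m.
C/C_peak = exp(−Δx²/(2σ²)) = 0.31 ⇒ Δx = σ·√(−2 ln 0.31) = 10.22 × 1.530 = 15.64 m.
Width = 2Δx = 31.3 m.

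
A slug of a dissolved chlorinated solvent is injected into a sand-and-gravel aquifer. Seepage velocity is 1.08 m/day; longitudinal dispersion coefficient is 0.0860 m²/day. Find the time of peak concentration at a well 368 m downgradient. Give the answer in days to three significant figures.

341 days

For the 1D instantaneous-source solution, setting ∂C/∂t = 0 at fixed x gives v²t² + 2Dt − x² = 0, so t = (√(D² + v²x²) − D)/v².
√(D² + v²x²) = √(0.0860² + 1.08² × 368²) = 397.4; v² = 1.1664.
t = (397.4 − 0.0860)/1.1664 = 341 days (vs. the pure-advection estimate x/v = 341 d).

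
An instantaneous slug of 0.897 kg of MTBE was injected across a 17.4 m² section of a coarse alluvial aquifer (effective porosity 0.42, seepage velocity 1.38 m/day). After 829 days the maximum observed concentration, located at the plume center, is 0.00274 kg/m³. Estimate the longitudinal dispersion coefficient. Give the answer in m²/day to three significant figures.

At the plume center C_max = M/(n_e·A·√(4πDt)), so D = M²/(4πt·(n_e·A·C_max)²).
n_e·A·C_max = 0.42 × 17.4 × 0.00274 = 0.02002 kg/m.
D = 0.897²/(4π × 829 × 0.02002²) = 0.193 m²/day.

0.193 m²/day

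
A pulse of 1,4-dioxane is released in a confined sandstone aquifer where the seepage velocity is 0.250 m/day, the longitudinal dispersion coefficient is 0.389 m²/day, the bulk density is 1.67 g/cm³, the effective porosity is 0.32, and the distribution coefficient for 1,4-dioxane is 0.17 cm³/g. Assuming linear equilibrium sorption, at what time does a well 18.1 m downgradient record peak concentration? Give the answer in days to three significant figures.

125 days

Retardation factor R = 1 + ρ_b·K_d/n = 1 + 1.67 × 0.17/0.32 = 1.887.
Sorption retards both mechanisms: v_R = v/R = 0.1325 m/day, D_R = D/R = 0.2061 m²/day.
Peak time from v_R²t² + 2D_R t − x² = 0: t = (√(D_R² + v_R²x²) − D_R)/v_R².
√(D_R² + v_R²x²) = √(0.2061² + 0.1325² × 18.1²) = 2.407; v_R² = 0.01756.
t = (2.407 − 0.2061)/0.01756 = 125 days.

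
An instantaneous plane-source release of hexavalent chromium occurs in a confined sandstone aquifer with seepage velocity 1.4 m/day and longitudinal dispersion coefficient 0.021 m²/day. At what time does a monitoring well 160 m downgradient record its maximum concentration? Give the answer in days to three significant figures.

For the 1D instantaneous-source solution, setting ∂C/∂t = 0 at fixed x gives v²t² + 2Dt − x² = 0, so t = (√(D² + v²x²) − D)/v².
√(D² + v²x²) = √(0.021² + 1.4² × 160²) = 224.0; v² = 1.96.
t = (224.0 − 0.021)/1.96 = 114 days (vs. the pure-advection estimate x/v = 114 d).

114 days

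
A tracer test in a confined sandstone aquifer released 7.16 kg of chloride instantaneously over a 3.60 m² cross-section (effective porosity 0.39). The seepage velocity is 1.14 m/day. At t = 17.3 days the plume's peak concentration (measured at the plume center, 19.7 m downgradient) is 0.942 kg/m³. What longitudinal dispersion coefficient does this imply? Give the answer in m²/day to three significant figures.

At the plume center C_max = M/(n_e·A·√(4πDt)), so D = M²/(4πt·(n_e·A·C_max)²).
n_e·A·C_max = 0.39 × 3.60 × 0.942 = 1.323 kg/m.
D = 7.16²/(4π × 17.3 × 1.323²) = 0.135 m²/day.

0.135 m²/day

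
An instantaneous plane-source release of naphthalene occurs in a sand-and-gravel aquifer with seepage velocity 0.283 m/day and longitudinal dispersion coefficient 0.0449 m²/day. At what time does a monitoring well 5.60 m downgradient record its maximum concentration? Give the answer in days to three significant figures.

For the 1D instantaneous-source solution, setting ∂C/∂t = 0 at fixed x gives v²t² + 2Dt − x² = 0, so t = (√(D² + v²x²) − D)/v².
√(D² + v²x²) = √(0.0449² + 0.283² × 5.60²) = 1.585; v² = 0.080089.
t = (1.585 − 0.0449)/0.080089 = 19.2 days (vs. the pure-advection estimate x/v = 19.8 d).

19.2 days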